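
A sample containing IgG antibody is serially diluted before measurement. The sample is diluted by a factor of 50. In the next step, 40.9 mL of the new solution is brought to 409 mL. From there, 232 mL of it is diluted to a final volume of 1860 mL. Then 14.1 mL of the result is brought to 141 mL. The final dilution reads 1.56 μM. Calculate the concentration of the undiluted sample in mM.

Overall dilution factor = 50 × 10 × 8.017 × 10 = 4.01 × 10⁴.
Original = 1.56 μM × 4.01 × 10⁴ = 6.25 × 10⁴ μM = 62.5 mM.

62.5 mM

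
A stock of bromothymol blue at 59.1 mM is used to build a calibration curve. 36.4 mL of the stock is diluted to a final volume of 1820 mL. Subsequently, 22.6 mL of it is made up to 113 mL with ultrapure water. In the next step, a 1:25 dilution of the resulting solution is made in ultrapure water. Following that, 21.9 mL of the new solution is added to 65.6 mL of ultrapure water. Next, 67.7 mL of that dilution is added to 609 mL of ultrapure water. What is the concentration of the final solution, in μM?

Overall dilution factor = 50 × 5 × 25 × 3.995 × 9.996 = 2.50 × 10⁵.
59.1 mM / 2.50 × 10⁵ = 2.37 × 10⁻⁴ mM = 0.237 μM.

0.237 μM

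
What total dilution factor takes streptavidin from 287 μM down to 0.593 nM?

4.84 × 10⁵

Factor = C₀/C_target = 287 μM / 0.593 nM = 4.84 × 10⁵.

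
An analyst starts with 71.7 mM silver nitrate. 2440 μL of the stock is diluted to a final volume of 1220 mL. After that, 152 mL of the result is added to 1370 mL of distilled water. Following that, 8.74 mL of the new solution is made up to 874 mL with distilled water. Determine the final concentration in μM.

0.143 μM

Overall dilution factor = 500 × 10.01 × 100 = 5.01 × 10⁵.
71.7 mM / 5.01 × 10⁵ = 1.43 × 10⁻⁴ mM = 0.143 μM.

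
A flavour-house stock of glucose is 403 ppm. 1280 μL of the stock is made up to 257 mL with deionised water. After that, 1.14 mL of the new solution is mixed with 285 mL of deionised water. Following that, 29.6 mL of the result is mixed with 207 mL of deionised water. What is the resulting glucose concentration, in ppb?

Overall dilution factor = 200.8 × 251 × 7.993 = 4.03 × 10⁵.
403 ppm / 4.03 × 10⁵ = 1.00 × 10⁻³ ppm = 1.00 ppb.

1.00 ppb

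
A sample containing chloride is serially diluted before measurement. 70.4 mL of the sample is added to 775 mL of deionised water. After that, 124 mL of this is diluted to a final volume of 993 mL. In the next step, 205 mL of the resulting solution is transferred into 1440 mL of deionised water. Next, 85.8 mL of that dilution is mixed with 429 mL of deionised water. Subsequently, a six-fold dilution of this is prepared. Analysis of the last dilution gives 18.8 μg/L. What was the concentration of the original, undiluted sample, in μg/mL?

522 μg/mL

Overall dilution factor = 12.01 × 8.008 × 8.024 × 6 × 6 = 2.78 × 10⁴.
Original = 18.8 μg/L × 2.78 × 10⁴ = 5.22 × 10⁵ μg/L = 522 μg/mL.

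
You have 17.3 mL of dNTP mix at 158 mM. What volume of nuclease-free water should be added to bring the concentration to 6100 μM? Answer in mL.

6100 μM = 6.10 mM.
V₂ = C₁V₁/C₂ = 158 × 17.3 / 6.10 = 448 mL.
Diluent to add = V₂ − V₁ = 448 − 17.3 = 431 mL.

431 mL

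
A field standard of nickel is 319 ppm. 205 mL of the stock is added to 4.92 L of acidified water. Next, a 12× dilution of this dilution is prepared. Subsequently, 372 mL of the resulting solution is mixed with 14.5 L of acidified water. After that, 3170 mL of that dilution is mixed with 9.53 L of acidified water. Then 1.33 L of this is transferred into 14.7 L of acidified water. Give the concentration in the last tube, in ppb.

Overall dilution factor = 25 × 12 × 39.98 × 4.006 × 12.05 = 5.79 × 10⁵.
319 ppm / 5.79 × 10⁵ = 5.51 × 10⁻⁴ ppm = 0.551 ppb.

0.551 ppb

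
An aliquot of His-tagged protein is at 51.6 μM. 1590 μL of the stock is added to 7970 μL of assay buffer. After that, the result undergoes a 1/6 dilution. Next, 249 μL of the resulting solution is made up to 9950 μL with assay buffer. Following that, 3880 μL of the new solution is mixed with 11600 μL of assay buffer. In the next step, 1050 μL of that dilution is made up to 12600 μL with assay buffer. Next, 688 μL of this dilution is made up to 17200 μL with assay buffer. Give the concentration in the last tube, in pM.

Overall dilution factor = 6.013 × 6 × 39.96 × 3.990 × 12 × 25 = 1.73 × 10⁶.
51.6 μM / 1.73 × 10⁶ = 2.99 × 10⁻⁵ μM = 29.9 pM.

29.9 pM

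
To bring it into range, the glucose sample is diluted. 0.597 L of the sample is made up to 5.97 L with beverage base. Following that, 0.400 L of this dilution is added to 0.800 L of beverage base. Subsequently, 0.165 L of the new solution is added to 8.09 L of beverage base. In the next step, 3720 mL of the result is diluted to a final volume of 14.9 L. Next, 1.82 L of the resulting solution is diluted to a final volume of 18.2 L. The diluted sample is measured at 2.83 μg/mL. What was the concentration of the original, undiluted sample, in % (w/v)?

Overall dilution factor = 10 × 3 × 50.03 × 4.005 × 10 = 6.01 × 10⁴.
Original = 2.83 μg/mL × 6.01 × 10⁴ = 1.70 × 10⁵ μg/mL = 17.0 % (w/v).

17.0 % (w/v)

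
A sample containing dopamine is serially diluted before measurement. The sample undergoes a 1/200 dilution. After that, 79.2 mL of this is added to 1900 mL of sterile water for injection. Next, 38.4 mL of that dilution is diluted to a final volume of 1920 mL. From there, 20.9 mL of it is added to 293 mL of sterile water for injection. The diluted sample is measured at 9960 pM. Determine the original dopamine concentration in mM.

37.4 mM

Overall dilution factor = 200 × 24.99 × 50 × 15.02 = 3.75 × 10⁶.
Original = 9960 pM × 3.75 × 10⁶ = 3.74 × 10¹⁰ pM = 37.4 mM.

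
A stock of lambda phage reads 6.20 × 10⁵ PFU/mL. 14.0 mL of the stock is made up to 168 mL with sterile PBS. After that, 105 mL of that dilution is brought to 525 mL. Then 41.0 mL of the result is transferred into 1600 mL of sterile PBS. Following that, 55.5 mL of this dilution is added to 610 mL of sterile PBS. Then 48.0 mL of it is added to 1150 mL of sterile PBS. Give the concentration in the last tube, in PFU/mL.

Overall dilution factor = 12 × 5 × 40.02 × 11.99 × 24.96 = 7.19 × 10⁵.
6.20 × 10⁵ PFU/mL / 7.19 × 10⁵ = 0.863 PFU/mL.

0.863 PFU/mL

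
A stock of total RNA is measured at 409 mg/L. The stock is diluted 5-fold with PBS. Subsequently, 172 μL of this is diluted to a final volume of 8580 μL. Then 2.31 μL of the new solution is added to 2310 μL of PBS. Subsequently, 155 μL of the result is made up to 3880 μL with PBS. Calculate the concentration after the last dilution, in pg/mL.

65.4 pg/mL

Overall dilution factor = 5 × 49.88 × 1001 × 25.03 = 6.25 × 10⁶.
409 mg/L / 6.25 × 10⁶ = 6.54 × 10⁻⁵ mg/L = 65.4 pg/mL.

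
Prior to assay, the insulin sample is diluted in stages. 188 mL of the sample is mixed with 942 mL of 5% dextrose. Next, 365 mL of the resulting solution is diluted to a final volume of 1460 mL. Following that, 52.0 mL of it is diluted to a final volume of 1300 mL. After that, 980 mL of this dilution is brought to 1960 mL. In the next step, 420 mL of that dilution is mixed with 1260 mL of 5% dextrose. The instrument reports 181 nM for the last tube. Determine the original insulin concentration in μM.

Overall dilution factor = 6.011 × 4 × 25 × 2 × 4 = 4809.
Original = 181 nM × 4809 = 8.70 × 10⁵ nM = 870 μM.

870 μM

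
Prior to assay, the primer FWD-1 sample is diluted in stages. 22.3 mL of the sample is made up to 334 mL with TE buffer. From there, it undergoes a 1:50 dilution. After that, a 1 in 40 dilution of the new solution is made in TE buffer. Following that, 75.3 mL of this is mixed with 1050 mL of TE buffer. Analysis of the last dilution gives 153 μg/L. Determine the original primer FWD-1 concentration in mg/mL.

Overall dilution factor = 14.98 × 50 × 40 × 14.94 = 4.48 × 10⁵.
Original = 153 μg/L × 4.48 × 10⁵ = 6.85 × 10⁷ μg/L = 68.5 mg/mL.

68.5 mg/mL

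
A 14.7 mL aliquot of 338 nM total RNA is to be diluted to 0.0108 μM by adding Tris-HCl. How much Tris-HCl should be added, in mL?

0.0108 μM = 10.8 nM.
V₂ = C₁V₁/C₂ = 338 × 14.7 / 10.8 = 460 mL.
Diluent to add = V₂ − V₁ = 460 − 14.7 = 445 mL.

445 mL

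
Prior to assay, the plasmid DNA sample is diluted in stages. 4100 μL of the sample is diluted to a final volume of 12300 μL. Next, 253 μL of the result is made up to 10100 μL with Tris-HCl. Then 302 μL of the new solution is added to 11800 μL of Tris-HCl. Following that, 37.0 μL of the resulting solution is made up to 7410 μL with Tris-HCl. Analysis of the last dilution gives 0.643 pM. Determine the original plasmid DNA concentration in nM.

618 nM

Overall dilution factor = 3 × 39.92 × 40.07 × 200.3 = 9.61 × 10⁵.
Original = 0.643 pM × 9.61 × 10⁵ = 6.18 × 10⁵ pM = 618 nM.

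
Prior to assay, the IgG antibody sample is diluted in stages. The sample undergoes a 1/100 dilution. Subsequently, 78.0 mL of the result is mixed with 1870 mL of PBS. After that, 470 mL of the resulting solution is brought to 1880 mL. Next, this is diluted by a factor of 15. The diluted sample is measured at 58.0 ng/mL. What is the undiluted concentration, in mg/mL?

8.69 mg/mL

Overall dilution factor = 100 × 24.97 × 4 × 15 = 1.50 × 10⁵.
Original = 58.0 ng/mL × 1.50 × 10⁵ = 8.69 × 10⁶ ng/mL = 8.69 mg/mL.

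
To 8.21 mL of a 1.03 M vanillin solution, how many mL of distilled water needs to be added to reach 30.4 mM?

30.4 mM = 0.0304 M.
V₂ = C₁V₁/C₂ = 1.03 × 8.21 / 0.0304 = 278 mL.
Diluent to add = V₂ − V₁ = 278 − 8.21 = 270 mL.

270 mL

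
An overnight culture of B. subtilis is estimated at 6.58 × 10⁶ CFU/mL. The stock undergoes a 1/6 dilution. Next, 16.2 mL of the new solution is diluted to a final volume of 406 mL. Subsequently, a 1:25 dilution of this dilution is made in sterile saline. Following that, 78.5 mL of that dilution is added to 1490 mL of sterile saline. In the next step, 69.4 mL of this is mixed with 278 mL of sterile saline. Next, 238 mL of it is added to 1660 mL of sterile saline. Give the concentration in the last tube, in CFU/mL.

2.19 CFU/mL

Overall dilution factor = 6 × 25.06 × 25 × 19.98 × 5.006 × 7.975 = 3.00 × 10⁶.
6.58 × 10⁶ CFU/mL / 3.00 × 10⁶ = 2.19 CFU/mL.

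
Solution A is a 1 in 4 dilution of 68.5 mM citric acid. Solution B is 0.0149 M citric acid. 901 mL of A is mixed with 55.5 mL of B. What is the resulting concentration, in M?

0.0170 M

C_A = 68.5 mM / 4 = 17.1 mM.
C_B = 0.0149 M = 14.9 mM.
C_mix = (C_A·V_A + C_B·V_B)/(V_A + V_B) = (17.1×901 + 14.9×55.5) / 956.5 = 17.0 mM = 0.0170 M.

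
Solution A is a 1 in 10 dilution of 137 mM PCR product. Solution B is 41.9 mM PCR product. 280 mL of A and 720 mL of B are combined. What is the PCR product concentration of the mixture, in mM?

C_A = 137 mM / 10 = 13.7 mM.
C_mix = (C_A·V_A + C_B·V_B)/(V_A + V_B) = (13.7×280 + 41.9×720) / 1000 = 34.0 mM.

34.0 mM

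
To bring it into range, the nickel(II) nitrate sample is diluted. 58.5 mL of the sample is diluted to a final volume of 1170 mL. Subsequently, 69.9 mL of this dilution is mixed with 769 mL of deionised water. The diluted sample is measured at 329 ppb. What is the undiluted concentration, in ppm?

Overall dilution factor = 20 × 12.00 = 240.
Original = 329 ppb × 240 = 7.90 × 10⁴ ppb = 79.0 ppm.

79.0 ppm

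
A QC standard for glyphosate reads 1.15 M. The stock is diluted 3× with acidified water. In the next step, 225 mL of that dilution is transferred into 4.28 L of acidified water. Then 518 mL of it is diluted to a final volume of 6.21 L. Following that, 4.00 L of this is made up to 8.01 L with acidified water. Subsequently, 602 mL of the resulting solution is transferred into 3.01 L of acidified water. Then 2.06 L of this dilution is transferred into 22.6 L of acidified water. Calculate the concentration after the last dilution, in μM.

Overall dilution factor = 3 × 20.02 × 11.99 × 2.002 × 6 × 11.97 = 1.04 × 10⁵.
1.15 M / 1.04 × 10⁵ = 1.11 × 10⁻⁵ M = 11.1 μM.

11.1 μM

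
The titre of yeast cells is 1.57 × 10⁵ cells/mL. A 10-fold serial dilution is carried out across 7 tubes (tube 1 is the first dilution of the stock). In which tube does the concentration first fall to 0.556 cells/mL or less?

Tube n has concentration 1.57 × 10⁵ cells/mL / 10ⁿ.
Need 10ⁿ ≥ 1.57 × 10⁵ cells/mL / 0.556 cells/mL = 2.82 × 10⁵, so n ≥ 5.45.
First such tube: n = 6.

tube 6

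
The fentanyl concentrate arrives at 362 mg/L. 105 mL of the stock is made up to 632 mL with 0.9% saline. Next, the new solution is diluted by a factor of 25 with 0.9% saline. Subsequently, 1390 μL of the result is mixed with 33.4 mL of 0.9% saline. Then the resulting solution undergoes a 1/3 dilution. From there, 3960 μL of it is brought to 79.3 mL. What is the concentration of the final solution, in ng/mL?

Overall dilution factor = 6.019 × 25 × 25.03 × 3 × 20.03 = 2.26 × 10⁵.
362 mg/L / 2.26 × 10⁵ = 1.60 × 10⁻³ mg/L = 1.60 ng/mL.

1.60 ng/mL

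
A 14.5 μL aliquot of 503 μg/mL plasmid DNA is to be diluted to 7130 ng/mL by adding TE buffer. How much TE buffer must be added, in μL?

1010 μL

7130 ng/mL = 7.13 μg/mL.
V₂ = C₁V₁/C₂ = 503 × 14.5 / 7.13 = 1023 μL.
Diluent to add = V₂ − V₁ = 1023 − 14.5 = 1010 μL.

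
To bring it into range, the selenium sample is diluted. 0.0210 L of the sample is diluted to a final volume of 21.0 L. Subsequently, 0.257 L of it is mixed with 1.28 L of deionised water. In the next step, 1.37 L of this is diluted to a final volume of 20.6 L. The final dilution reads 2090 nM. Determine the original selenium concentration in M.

0.188 M

Overall dilution factor = 1000 × 5.981 × 15.04 = 8.99 × 10⁴.
Original = 2090 nM × 8.99 × 10⁴ = 1.88 × 10⁸ nM = 0.188 M.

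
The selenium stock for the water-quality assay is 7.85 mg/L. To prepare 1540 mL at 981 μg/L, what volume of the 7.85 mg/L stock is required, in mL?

192 mL

981 μg/L = 0.981 mg/L.
V₁ = C₂V₂/C₁ = 0.981 × 1540 / 7.85 = 192 mL.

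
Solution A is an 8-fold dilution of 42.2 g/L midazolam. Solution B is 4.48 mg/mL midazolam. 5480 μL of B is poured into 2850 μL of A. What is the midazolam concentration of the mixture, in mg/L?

C_A = 42.2 g/L / 8 = 5.28 g/L.
C_B = 4.48 mg/mL = 4.48 g/L.
C_mix = (C_A·V_A + C_B·V_B)/(V_A + V_B) = (5.28×2850 + 4.48×5480) / 8330 = 4.75 g/L = 4750 mg/L.

4750 mg/L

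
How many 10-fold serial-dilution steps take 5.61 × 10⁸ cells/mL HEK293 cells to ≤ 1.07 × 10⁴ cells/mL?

Need 10ⁿ ≥ 5.24 × 10⁴, so n ≥ log(5.24 × 10⁴)/log(10) = 4.72.
Minimum whole steps: n = 5.

5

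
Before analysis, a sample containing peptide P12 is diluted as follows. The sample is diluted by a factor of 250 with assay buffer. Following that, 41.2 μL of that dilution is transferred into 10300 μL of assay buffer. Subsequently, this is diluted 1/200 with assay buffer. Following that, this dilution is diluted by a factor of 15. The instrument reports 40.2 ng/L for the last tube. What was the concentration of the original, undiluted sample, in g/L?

Overall dilution factor = 250 × 251 × 200 × 15 = 1.88 × 10⁸.
Original = 40.2 ng/L × 1.88 × 10⁸ = 7.57 × 10⁹ ng/L = 7.57 g/L.

7.57 g/L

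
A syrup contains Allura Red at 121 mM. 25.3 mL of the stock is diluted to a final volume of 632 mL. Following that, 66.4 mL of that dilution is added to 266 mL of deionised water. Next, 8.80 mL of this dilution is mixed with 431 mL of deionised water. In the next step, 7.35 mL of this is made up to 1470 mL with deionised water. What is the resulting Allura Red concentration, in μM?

0.0968 μM

Overall dilution factor = 24.98 × 5.006 × 49.98 × 200 = 1.25 × 10⁶.
121 mM / 1.25 × 10⁶ = 9.68 × 10⁻⁵ mM = 0.0968 μM.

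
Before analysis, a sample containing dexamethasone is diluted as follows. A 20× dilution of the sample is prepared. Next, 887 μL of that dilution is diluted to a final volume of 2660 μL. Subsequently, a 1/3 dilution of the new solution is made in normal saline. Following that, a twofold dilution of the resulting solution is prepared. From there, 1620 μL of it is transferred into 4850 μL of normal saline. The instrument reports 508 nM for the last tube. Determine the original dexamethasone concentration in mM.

Overall dilution factor = 20 × 2.999 × 3 × 2 × 3.994 = 1437.
Original = 508 nM × 1437 = 7.30 × 10⁵ nM = 0.730 mM.

0.730 mM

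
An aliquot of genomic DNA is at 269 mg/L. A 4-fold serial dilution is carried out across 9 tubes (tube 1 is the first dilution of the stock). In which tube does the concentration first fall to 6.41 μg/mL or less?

tube 3

Tube n has concentration 269 mg/L / 4ⁿ.
Need 4ⁿ ≥ 269 mg/L / 6.41 μg/mL = 42.0, so n ≥ 2.70.
First such tube: n = 3.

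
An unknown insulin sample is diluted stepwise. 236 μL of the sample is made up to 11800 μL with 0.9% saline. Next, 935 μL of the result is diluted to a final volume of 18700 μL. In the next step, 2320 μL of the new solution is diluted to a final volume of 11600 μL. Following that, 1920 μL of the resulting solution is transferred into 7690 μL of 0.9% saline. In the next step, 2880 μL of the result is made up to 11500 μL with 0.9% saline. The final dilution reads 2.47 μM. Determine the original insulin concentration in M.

Overall dilution factor = 50 × 20 × 5 × 5.005 × 3.993 = 9.99 × 10⁴.
Original = 2.47 μM × 9.99 × 10⁴ = 2.47 × 10⁵ μM = 0.247 M.

0.247 M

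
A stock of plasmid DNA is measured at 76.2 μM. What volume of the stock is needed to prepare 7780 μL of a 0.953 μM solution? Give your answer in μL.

97.3 μL

V₁ = C₂V₂/C₁ = 0.953 × 7780 / 76.2 = 97.3 μL.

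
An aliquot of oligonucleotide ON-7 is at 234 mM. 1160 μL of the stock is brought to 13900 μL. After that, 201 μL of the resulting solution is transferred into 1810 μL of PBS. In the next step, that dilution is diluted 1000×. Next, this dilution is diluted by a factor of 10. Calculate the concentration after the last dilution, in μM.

Overall dilution factor = 11.98 × 10.00 × 1000 × 10 = 1.20 × 10⁶.
234 mM / 1.20 × 10⁶ = 1.95 × 10⁻⁴ mM = 0.195 μM.

0.195 μM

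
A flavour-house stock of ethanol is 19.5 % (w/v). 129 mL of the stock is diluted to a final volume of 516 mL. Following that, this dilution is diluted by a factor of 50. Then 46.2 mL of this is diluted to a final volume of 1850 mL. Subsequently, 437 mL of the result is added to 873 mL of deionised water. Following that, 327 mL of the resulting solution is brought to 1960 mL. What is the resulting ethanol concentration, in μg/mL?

1.36 μg/mL

Overall dilution factor = 4 × 50 × 40.04 × 2.998 × 5.994 = 1.44 × 10⁵.
19.5 % (w/v) / 1.44 × 10⁵ = 1.36 × 10⁻⁴ % (w/v) = 1.36 μg/mL.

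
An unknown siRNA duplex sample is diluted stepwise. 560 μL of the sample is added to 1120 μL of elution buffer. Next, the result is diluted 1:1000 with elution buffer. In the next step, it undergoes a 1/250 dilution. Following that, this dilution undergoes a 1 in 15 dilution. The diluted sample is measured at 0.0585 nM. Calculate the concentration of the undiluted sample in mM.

0.658 mM

Overall dilution factor = 3 × 1000 × 250 × 15 = 1.12 × 10⁷.
Original = 0.0585 nM × 1.12 × 10⁷ = 6.58 × 10⁵ nM = 0.658 mM.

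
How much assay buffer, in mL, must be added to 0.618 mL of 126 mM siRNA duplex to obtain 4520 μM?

4520 μM = 4.52 mM.
V₂ = C₁V₁/C₂ = 126 × 0.618 / 4.52 = 17.2 mL.
Diluent to add = V₂ − V₁ = 17.2 − 0.618 = 16.6 mL.

16.6 mL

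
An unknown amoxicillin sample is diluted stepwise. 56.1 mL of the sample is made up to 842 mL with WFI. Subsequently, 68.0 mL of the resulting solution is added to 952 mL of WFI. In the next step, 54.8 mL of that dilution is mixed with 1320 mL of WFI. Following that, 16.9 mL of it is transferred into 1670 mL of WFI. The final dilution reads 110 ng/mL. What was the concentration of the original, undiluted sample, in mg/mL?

Overall dilution factor = 15.01 × 15 × 25.09 × 99.82 = 5.64 × 10⁵.
Original = 110 ng/mL × 5.64 × 10⁵ = 6.20 × 10⁷ ng/mL = 62.0 mg/mL.

62.0 mg/mL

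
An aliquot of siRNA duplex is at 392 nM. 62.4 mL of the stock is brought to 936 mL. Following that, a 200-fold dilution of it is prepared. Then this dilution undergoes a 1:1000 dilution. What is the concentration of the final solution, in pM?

Overall dilution factor = 15 × 200 × 1000 = 3.00 × 10⁶.
392 nM / 3.00 × 10⁶ = 1.31 × 10⁻⁴ nM = 0.131 pM.

0.131 pM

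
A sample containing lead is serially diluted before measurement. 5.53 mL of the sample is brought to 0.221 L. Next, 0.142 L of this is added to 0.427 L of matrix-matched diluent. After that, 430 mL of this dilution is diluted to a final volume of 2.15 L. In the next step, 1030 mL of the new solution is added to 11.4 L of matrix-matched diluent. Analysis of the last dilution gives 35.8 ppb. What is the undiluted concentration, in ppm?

Overall dilution factor = 39.96 × 4.007 × 5 × 12.07 = 9663.
Original = 35.8 ppb × 9663 = 3.46 × 10⁵ ppb = 346 ppm.

346 ppm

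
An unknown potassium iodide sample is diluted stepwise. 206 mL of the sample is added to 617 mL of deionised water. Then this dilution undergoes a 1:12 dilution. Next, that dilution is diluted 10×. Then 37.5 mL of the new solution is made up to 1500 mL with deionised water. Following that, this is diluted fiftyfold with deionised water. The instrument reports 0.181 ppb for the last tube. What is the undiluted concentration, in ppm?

Overall dilution factor = 3.995 × 12 × 10 × 40 × 50 = 9.59 × 10⁵.
Original = 0.181 ppb × 9.59 × 10⁵ = 1.74 × 10⁵ ppb = 174 ppm.

174 ppm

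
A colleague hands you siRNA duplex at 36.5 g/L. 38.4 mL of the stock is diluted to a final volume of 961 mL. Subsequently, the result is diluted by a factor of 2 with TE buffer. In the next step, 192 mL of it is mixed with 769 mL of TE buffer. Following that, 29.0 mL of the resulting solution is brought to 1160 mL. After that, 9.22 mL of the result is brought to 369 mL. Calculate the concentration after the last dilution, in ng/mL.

Overall dilution factor = 25.03 × 2 × 5.005 × 40 × 40.02 = 4.01 × 10⁵.
36.5 g/L / 4.01 × 10⁵ = 9.10 × 10⁻⁵ g/L = 91.0 ng/mL.

91.0 ng/mL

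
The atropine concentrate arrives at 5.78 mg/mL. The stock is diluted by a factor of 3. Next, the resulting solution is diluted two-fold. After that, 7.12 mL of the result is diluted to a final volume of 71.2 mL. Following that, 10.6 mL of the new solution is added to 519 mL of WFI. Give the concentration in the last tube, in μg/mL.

1.93 μg/mL

Overall dilution factor = 3 × 2 × 10 × 49.96 = 2998.
5.78 mg/mL / 2998 = 1.93 × 10⁻³ mg/mL = 1.93 μg/mL.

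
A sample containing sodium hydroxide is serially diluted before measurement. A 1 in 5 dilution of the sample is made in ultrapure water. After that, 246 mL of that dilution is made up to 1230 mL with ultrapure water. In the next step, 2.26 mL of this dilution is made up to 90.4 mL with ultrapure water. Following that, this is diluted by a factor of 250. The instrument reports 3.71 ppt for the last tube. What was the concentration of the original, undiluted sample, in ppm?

Overall dilution factor = 5 × 5 × 40 × 250 = 2.50 × 10⁵.
Original = 3.71 ppt × 2.50 × 10⁵ = 9.28 × 10⁵ ppt = 0.928 ppm.

0.928 ppm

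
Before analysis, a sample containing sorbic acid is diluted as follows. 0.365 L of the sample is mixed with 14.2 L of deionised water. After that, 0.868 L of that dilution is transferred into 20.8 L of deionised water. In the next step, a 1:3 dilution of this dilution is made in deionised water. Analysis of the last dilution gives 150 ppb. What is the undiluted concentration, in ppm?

Overall dilution factor = 39.90 × 24.96 × 3 = 2988.
Original = 150 ppb × 2988 = 4.48 × 10⁵ ppb = 448 ppm.

448 ppm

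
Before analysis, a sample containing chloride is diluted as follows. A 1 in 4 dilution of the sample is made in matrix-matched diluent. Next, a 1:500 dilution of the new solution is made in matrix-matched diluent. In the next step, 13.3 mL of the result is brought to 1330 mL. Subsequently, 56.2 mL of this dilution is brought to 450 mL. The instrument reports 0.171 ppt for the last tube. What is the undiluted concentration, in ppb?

274 ppb

Overall dilution factor = 4 × 500 × 100 × 8.007 = 1.60 × 10⁶.
Original = 0.171 ppt × 1.60 × 10⁶ = 2.74 × 10⁵ ppt = 274 ppb.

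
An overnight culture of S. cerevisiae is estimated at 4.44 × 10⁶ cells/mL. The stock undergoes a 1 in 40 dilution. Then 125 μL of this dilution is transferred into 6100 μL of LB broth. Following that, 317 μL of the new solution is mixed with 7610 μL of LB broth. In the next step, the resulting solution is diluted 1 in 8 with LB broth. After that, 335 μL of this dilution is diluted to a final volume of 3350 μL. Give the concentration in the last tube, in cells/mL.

1.11 cells/mL

Overall dilution factor = 40 × 49.80 × 25.01 × 8 × 10 = 3.99 × 10⁶.
4.44 × 10⁶ cells/mL / 3.99 × 10⁶ = 1.11 cells/mL.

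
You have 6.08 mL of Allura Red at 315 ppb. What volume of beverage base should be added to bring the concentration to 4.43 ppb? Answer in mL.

V₂ = C₁V₁/C₂ = 315 × 6.08 / 4.43 = 432 mL.
Diluent to add = V₂ − V₁ = 432 − 6.08 = 426 mL.

426 mL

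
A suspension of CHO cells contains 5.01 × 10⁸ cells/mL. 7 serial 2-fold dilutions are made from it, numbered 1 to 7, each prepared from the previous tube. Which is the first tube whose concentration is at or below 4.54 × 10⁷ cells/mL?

Tube n has concentration 5.01 × 10⁸ cells/mL / 2ⁿ.
Need 2ⁿ ≥ 5.01 × 10⁸ cells/mL / 4.54 × 10⁷ cells/mL = 11.0, so n ≥ 3.46.
First such tube: n = 4.

tube 4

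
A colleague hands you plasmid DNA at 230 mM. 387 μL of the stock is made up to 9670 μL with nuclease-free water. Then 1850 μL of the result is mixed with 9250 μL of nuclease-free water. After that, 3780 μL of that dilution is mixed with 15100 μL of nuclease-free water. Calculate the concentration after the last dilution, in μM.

Overall dilution factor = 24.99 × 6 × 4.995 = 749.
230 mM / 749 = 0.307 mM = 307 μM.

307 μM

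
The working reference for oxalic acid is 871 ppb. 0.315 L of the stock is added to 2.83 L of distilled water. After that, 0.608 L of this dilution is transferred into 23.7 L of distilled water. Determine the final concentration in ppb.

2.18 ppb

Overall dilution factor = 9.984 × 39.98 = 399.
871 ppb / 399 = 2.18 ppb.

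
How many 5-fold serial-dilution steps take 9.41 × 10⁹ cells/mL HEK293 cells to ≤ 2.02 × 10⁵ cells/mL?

Need 5ⁿ ≥ 4.66 × 10⁴, so n ≥ log(4.66 × 10⁴)/log(5) = 6.68.
Minimum whole steps: n = 7.

7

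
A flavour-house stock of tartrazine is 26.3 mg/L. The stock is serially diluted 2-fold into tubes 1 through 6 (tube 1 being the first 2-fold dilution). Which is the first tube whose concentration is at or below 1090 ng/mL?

Tube n has concentration 26.3 mg/L / 2ⁿ.
Need 2ⁿ ≥ 26.3 mg/L / 1090 ng/mL = 24.1, so n ≥ 4.59.
First such tube: n = 5.

tube 5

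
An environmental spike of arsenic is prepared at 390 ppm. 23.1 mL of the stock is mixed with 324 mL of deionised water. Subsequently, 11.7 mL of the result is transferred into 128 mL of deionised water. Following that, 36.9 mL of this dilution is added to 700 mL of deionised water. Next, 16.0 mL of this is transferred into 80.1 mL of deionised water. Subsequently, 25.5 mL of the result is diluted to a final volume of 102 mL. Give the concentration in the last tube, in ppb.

4.53 ppb

Overall dilution factor = 15.03 × 11.94 × 19.97 × 6.006 × 4 = 8.61 × 10⁴.
390 ppm / 8.61 × 10⁴ = 4.53 × 10⁻³ ppm = 4.53 ppb.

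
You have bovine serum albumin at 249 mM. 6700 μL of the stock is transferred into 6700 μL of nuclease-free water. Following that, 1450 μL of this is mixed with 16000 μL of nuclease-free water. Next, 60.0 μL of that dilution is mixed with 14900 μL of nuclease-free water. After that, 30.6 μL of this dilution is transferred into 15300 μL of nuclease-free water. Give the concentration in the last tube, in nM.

Overall dilution factor = 2 × 12.03 × 249.3 × 501 = 3.01 × 10⁶.
249 mM / 3.01 × 10⁶ = 8.28 × 10⁻⁵ mM = 82.8 nM.

82.8 nM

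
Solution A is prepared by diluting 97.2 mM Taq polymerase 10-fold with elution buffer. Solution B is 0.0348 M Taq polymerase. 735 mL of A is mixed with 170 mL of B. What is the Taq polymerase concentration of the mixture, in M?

C_A = 97.2 mM / 10 = 9.72 mM.
C_B = 0.0348 M = 34.8 mM.
C_mix = (C_A·V_A + C_B·V_B)/(V_A + V_B) = (9.72×735 + 34.8×170) / 905.0 = 14.4 mM = 0.0144 M.

0.0144 M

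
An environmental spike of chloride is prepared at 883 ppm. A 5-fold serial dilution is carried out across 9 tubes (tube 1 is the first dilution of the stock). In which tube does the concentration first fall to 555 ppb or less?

tube 5

Tube n has concentration 883 ppm / 5ⁿ.
Need 5ⁿ ≥ 883 ppm / 555 ppb = 1591, so n ≥ 4.58.
First such tube: n = 5.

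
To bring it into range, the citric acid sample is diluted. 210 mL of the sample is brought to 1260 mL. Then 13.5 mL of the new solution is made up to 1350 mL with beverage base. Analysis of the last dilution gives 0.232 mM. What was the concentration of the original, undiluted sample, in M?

Overall dilution factor = 6 × 100 = 600.
Original = 0.232 mM × 600 = 139 mM = 0.139 M.

0.139 M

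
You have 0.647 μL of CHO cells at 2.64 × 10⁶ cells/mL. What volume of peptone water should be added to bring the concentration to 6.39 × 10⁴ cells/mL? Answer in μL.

V₂ = C₁V₁/C₂ = 2.64 × 10⁶ × 0.647 / 6.39 × 10⁴ = 26.7 μL.
Diluent to add = V₂ − V₁ = 26.7 − 0.647 = 26.1 μL.

26.1 μL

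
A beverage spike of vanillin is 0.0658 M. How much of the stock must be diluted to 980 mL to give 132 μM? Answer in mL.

132 μM = 1.32 × 10⁻⁴ M.
V₁ = C₂V₂/C₁ = 1.32 × 10⁻⁴ × 980 / 0.0658 = 1.97 mL.

1.97 mL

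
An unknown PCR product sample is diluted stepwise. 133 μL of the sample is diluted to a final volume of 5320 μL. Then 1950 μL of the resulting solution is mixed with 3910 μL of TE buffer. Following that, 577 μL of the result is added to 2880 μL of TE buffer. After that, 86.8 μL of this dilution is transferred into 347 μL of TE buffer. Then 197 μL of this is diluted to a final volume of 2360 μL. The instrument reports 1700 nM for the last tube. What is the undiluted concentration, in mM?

Overall dilution factor = 40 × 3.005 × 5.991 × 4.998 × 11.98 = 4.31 × 10⁴.
Original = 1700 nM × 4.31 × 10⁴ = 7.33 × 10⁷ nM = 73.3 mM.

73.3 mM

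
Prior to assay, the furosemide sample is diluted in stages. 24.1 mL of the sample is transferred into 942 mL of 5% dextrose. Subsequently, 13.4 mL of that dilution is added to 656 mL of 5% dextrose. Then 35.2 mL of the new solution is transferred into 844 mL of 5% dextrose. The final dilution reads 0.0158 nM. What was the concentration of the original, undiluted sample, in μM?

Overall dilution factor = 40.09 × 49.96 × 24.98 = 5.00 × 10⁴.
Original = 0.0158 nM × 5.00 × 10⁴ = 790 nM = 0.790 μM.

0.790 μM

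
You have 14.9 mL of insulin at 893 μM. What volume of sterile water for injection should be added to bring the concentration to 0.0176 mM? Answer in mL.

741 mL

0.0176 mM = 17.6 μM.
V₂ = C₁V₁/C₂ = 893 × 14.9 / 17.6 = 756 mL.
Diluent to add = V₂ − V₁ = 756 − 14.9 = 741 mL.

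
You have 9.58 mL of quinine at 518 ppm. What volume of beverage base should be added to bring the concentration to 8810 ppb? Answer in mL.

8810 ppb = 8.81 ppm.
V₂ = C₁V₁/C₂ = 518 × 9.58 / 8.81 = 563 mL.
Diluent to add = V₂ − V₁ = 563 − 9.58 = 554 mL.

554 mL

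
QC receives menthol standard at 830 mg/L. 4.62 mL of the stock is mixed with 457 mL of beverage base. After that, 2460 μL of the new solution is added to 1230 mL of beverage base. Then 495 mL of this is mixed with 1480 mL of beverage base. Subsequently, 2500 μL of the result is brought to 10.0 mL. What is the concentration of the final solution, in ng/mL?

Overall dilution factor = 99.92 × 501 × 3.990 × 4 = 7.99 × 10⁵.
830 mg/L / 7.99 × 10⁵ = 1.04 × 10⁻³ mg/L = 1.04 ng/mL.

1.04 ng/mL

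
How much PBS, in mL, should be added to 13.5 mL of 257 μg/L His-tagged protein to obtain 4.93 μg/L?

V₂ = C₁V₁/C₂ = 257 × 13.5 / 4.93 = 704 mL.
Diluent to add = V₂ − V₁ = 704 − 13.5 = 690 mL.

690 mL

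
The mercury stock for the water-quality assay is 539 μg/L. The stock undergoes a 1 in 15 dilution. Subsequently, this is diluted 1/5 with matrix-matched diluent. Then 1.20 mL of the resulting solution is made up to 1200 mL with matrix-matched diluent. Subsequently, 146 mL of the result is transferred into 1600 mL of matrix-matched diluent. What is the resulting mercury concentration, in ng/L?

0.601 ng/L

Overall dilution factor = 15 × 5 × 1000 × 11.96 = 8.97 × 10⁵.
539 μg/L / 8.97 × 10⁵ = 6.01 × 10⁻⁴ μg/L = 0.601 ng/L.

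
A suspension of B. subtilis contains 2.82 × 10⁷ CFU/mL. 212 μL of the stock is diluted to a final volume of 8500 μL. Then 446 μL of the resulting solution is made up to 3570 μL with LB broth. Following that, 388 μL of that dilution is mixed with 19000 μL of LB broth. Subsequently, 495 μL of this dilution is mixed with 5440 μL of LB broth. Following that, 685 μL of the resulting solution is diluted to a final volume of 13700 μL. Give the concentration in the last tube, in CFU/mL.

Overall dilution factor = 40.09 × 8.004 × 49.97 × 11.99 × 20 = 3.85 × 10⁶.
2.82 × 10⁷ CFU/mL / 3.85 × 10⁶ = 7.33 CFU/mL.

7.33 CFU/mL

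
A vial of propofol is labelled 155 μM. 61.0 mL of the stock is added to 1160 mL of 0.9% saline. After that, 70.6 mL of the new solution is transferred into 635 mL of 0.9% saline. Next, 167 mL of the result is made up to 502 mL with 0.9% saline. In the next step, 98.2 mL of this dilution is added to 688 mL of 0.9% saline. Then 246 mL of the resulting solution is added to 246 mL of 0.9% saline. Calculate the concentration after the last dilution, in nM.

16.1 nM

Overall dilution factor = 20.02 × 9.994 × 3.006 × 8.006 × 2 = 9629.
155 μM / 9629 = 0.0161 μM = 16.1 nM.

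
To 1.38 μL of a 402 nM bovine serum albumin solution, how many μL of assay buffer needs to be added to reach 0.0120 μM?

0.0120 μM = 12.0 nM.
V₂ = C₁V₁/C₂ = 402 × 1.38 / 12.0 = 46.2 μL.
Diluent to add = V₂ − V₁ = 46.2 − 1.38 = 44.9 μL.

44.9 μL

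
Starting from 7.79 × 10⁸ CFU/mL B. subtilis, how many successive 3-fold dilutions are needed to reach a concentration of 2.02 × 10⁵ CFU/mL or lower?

Need 3ⁿ ≥ 3856, so n ≥ log(3856)/log(3) = 7.52.
Minimum whole steps: n = 8.

8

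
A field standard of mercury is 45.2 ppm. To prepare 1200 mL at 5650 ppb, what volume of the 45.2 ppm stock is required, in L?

5650 ppb = 5.65 ppm.
V₁ = C₂V₂/C₁ = 5.65 × 1200 / 45.2 = 150 mL = 0.150 L.

0.150 L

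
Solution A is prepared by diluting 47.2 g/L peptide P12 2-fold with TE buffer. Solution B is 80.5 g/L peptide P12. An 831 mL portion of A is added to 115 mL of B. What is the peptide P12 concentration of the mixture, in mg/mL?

C_A = 47.2 g/L / 2 = 23.6 g/L.
C_mix = (C_A·V_A + C_B·V_B)/(V_A + V_B) = (23.6×831 + 80.5×115) / 946.0 = 30.5 g/L = 30.5 mg/mL.

30.5 mg/mL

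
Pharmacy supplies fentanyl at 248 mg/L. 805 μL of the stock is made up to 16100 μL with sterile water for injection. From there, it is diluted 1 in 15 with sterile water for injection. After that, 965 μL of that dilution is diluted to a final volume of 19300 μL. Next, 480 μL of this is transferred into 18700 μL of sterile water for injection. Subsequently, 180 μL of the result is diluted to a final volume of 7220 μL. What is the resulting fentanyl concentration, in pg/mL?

25.8 pg/mL

Overall dilution factor = 20 × 15 × 20 × 39.96 × 40.11 = 9.62 × 10⁶.
248 mg/L / 9.62 × 10⁶ = 2.58 × 10⁻⁵ mg/L = 25.8 pg/mL.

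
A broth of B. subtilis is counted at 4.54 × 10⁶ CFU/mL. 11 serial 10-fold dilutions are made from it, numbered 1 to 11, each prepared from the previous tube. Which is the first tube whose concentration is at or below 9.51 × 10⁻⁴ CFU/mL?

tube 10

Tube n has concentration 4.54 × 10⁶ CFU/mL / 10ⁿ.
Need 10ⁿ ≥ 4.54 × 10⁶ CFU/mL / 9.51 × 10⁻⁴ CFU/mL = 4.77 × 10⁹, so n ≥ 9.68.
First such tube: n = 10.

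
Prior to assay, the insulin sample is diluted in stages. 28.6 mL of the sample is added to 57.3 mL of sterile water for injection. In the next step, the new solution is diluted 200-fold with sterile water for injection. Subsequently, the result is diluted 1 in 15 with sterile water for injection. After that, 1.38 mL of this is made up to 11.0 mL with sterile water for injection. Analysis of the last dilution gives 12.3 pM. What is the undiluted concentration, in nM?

Overall dilution factor = 3.003 × 200 × 15 × 7.971 = 7.18 × 10⁴.
Original = 12.3 pM × 7.18 × 10⁴ = 8.83 × 10⁵ pM = 883 nM.

883 nM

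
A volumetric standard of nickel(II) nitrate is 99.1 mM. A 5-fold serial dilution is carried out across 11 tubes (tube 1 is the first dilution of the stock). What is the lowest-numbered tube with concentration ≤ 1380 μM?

Tube n has concentration 99.1 mM / 5ⁿ.
Need 5ⁿ ≥ 99.1 mM / 1380 μM = 71.8, so n ≥ 2.66.
First such tube: n = 3.

tube 3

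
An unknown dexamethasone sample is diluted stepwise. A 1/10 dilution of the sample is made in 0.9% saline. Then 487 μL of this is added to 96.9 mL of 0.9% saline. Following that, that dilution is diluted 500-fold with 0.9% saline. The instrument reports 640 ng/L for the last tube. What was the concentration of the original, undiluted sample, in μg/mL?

640 μg/mL

Overall dilution factor = 10 × 200.0 × 500 = 10.00 × 10⁵.
Original = 640 ng/L × 10.00 × 10⁵ = 6.40 × 10⁸ ng/L = 640 μg/mL.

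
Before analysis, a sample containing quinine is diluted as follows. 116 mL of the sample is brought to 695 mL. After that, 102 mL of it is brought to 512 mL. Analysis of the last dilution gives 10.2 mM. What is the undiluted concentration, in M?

Overall dilution factor = 5.991 × 5.020 = 30.1.
Original = 10.2 mM × 30.1 = 307 mM = 0.307 M.

0.307 M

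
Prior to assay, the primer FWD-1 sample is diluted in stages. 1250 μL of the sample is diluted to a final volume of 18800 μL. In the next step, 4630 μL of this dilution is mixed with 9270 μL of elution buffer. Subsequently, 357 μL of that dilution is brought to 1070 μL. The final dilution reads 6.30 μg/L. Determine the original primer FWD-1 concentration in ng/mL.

Overall dilution factor = 15.04 × 3.002 × 2.997 = 135.
Original = 6.30 μg/L × 135 = 853 μg/L = 853 ng/mL.

853 ng/mL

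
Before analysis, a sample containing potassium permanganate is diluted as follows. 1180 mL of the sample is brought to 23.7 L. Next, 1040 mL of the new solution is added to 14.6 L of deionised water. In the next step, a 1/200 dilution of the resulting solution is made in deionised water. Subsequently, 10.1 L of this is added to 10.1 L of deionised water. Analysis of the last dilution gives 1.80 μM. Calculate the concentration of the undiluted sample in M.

0.217 M

Overall dilution factor = 20.08 × 15.04 × 200 × 2 = 1.21 × 10⁵.
Original = 1.80 μM × 1.21 × 10⁵ = 2.17 × 10⁵ μM = 0.217 M.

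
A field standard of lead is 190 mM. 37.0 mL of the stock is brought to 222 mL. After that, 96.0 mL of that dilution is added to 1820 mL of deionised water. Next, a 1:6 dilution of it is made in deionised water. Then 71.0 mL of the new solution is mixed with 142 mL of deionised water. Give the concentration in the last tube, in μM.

88.1 μM

Overall dilution factor = 6 × 19.96 × 6 × 3 = 2156.
190 mM / 2156 = 0.0881 mM = 88.1 μM.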